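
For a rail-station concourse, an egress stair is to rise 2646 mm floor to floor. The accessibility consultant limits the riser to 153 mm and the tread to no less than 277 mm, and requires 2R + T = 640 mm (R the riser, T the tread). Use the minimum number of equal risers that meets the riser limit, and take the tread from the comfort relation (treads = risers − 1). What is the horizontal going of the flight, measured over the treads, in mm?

5882 mm

At most 153 each: 2646/153 = 17.29, giving 18 risers.
Each riser is 2646/18 = 147 mm (≤ 153 mm).
T = 640 − 2·147 = 346 mm, which satisfies the 277 mm minimum.
Going = (18 − 1) × 346 = 5882 mm.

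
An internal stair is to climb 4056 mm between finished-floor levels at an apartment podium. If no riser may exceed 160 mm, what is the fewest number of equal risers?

26 risers

At most 160 each: 4056/160 = 25.35, giving 26 risers.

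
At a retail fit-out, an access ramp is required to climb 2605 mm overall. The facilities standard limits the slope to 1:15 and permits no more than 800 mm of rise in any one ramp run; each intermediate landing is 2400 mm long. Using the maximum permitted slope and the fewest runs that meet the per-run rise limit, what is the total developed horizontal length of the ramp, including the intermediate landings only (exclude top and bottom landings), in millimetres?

2605 / 800 = 3.26, so 4 ramp runs are needed. That means 3 intermediate landings.
Horizontal run for 2605 mm of rise at 1:15 is 2605 × 15 = 39075 mm.
Intermediate landings: 3 × 2400 = 7200 mm.
Developed length = 39075 + 7200 = 46275 mm.

46275 mm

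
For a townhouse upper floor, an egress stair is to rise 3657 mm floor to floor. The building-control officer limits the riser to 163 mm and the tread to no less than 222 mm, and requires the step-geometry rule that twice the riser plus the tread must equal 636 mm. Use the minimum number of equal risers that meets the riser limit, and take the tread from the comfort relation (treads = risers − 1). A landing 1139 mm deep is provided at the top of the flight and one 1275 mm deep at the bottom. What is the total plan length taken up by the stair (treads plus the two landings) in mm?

3657 / 163 = 22.436 → round up to 23 risers.
Each riser is 3657/23 = 159 mm (≤ 163 mm).
T = 636 − 2·159 = 318 mm, which satisfies the 222 mm minimum.
Treads = 23 − 1 = 22; going = 22 × 318 = 6996 mm.
Add landings: 6996 + 1139 + 1275 = 9410 mm.

9410 mm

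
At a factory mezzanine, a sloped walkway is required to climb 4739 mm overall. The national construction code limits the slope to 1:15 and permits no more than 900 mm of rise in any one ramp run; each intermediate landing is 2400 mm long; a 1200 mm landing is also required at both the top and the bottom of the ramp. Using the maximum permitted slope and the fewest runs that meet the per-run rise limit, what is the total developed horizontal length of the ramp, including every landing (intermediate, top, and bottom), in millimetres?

85485 mm

4739 / 900 = 5.266 → round up to 6 ramp runs. That means 5 intermediate landings.
Ramp run (horizontal) at 1:15: 4739 × 15 = 71085 mm.
5 intermediate landings contribute 5 × 2400 = 12000 mm.
Top and bottom landings: 2 × 1200 = 2400 mm.
Total = 71085 + 12000 + 2400 = 85485 mm.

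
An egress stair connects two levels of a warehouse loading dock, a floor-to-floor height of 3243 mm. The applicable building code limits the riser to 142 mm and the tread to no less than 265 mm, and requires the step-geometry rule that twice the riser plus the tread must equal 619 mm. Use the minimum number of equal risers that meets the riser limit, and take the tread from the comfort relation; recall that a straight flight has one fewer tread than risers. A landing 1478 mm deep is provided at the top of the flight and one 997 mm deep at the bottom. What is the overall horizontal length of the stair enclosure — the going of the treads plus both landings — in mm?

At most 142 each: 3243/142 = 22.84, giving 23 risers.
Each riser is 3243/23 = 141 mm (≤ 142 mm).
From 2R + T = 619: T = 619 − 282 = 337 mm.
23 risers give 22 treads; going = 22 × 337 = 7414 mm.
Add landings: 7414 + 1478 + 997 = 9889 mm.

9889 mm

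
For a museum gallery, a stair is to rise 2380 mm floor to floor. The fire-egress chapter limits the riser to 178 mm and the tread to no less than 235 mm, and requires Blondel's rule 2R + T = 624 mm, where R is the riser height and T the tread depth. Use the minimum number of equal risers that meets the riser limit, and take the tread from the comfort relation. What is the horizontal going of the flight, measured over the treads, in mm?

2380 / 178 = 13.37, so 14 risers are needed.
Each riser is 2380/14 = 170 mm (≤ 178 mm).
From 2R + T = 624: T = 624 − 340 = 284 mm.
Treads = 14 − 1 = 13; going = 13 × 284 = 3692 mm.

3692 mm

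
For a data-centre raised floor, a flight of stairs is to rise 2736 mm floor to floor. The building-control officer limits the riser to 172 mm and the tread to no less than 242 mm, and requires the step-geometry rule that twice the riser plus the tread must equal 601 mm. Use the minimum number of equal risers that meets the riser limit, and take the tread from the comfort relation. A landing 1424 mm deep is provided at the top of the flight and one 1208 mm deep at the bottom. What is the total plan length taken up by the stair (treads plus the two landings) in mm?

6517 mm

⌈2736/172⌉ = 16 risers.
R = 2736 ÷ 16 = 171 mm.
From 2R + T = 601: T = 601 − 342 = 259 mm.
Treads = 16 − 1 = 15; going = 15 × 259 = 3885 mm.
Enclosure = 3885 + 1424 + 1208 = 6517 mm.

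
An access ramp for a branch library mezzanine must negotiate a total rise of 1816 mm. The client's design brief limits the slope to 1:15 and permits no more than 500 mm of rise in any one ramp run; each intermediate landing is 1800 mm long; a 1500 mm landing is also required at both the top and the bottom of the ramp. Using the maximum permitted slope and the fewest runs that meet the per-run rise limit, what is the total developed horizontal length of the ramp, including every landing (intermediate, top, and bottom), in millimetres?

⌈1816/500⌉ = 4 ramp runs. That means 3 intermediate landings.
Horizontal run for 1816 mm of rise at 1:15 is 1816 × 15 = 27240 mm.
Intermediate landings: 3 × 1800 = 5400 mm.
Top and bottom landings: 2 × 1500 = 3000 mm.
Total = 27240 + 5400 + 3000 = 35640 mm.

35640 mm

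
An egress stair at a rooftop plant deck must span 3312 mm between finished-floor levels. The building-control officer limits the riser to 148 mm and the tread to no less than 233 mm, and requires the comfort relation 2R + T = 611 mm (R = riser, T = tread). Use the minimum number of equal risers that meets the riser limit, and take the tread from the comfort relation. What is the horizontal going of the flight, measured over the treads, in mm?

3312 / 148 = 22.378 → round up to 23 risers.
Each riser is 3312/23 = 144 mm (≤ 148 mm).
T = 611 − 2·144 = 323 mm, which satisfies the 233 mm minimum.
Treads = 23 − 1 = 22; going = 22 × 323 = 7106 mm.

7106 mm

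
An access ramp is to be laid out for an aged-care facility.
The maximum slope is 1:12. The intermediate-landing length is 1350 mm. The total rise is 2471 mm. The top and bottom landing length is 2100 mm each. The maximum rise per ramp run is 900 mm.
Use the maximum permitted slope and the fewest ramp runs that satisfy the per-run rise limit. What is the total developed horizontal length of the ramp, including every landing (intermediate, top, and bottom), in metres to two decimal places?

36.55 m

2471 / 900 = 2.746 → round up to 3 ramp runs. That means 2 intermediate landings.
Ramp run (horizontal) at 1:12: 2471 × 12 = 29652 mm.
2 intermediate landings contribute 2 × 1350 = 2700 mm.
Top and bottom landings: 2 × 2100 = 4200 mm.
Total = 29652 + 2700 + 4200 = 36552 mm.
= 36.55 m.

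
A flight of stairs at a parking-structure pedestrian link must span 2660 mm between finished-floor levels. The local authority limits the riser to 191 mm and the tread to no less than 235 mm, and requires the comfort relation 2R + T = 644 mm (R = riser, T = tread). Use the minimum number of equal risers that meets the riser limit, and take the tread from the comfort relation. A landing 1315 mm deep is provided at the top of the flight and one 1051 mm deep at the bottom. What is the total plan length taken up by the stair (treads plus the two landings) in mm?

⌈2660/191⌉ = 14 risers.
Each riser is 2660/14 = 190 mm (≤ 191 mm).
T = 644 − 2·190 = 264 mm, which satisfies the 235 mm minimum.
14 risers give 13 treads; going = 13 × 264 = 3432 mm.
Enclosure = 3432 + 1315 + 1051 = 5798 mm.

5798 mm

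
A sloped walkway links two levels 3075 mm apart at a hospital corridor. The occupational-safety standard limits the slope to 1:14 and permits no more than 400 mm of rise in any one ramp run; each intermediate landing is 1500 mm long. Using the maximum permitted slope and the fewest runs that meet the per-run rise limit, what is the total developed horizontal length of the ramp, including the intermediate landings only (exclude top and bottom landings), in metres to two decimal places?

At most 400 each: 3075/400 = 7.69, giving 8 ramp runs. That means 7 intermediate landings.
Horizontal run for 3075 mm of rise at 1:14 is 3075 × 14 = 43050 mm.
Intermediate landings: 7 × 1500 = 10500 mm.
Developed length = 43050 + 10500 = 53550 mm.
= 53.55 m.

53.55 m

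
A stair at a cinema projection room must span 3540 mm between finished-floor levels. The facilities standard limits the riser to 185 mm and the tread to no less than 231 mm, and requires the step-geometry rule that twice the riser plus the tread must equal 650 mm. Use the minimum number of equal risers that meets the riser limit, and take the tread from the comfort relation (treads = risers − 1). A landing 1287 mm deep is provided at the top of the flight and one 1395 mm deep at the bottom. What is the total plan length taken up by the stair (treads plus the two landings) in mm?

8306 mm

3540 / 185 = 19.14, so 20 risers are needed.
Each riser is 3540/20 = 177 mm (≤ 185 mm).
From 2R + T = 650: T = 650 − 354 = 296 mm.
20 risers give 19 treads; going = 19 × 296 = 5624 mm.
Enclosure = 5624 + 1287 + 1395 = 8306 mm.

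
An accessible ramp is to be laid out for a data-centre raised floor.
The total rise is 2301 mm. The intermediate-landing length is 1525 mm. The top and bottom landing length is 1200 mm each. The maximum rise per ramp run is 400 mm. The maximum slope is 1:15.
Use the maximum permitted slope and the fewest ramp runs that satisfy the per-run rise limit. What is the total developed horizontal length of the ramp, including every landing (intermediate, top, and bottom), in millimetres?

44540 mm

At most 400 each: 2301/400 = 5.75, giving 6 ramp runs. That means 5 intermediate landings.
Ramp run (horizontal) at 1:15: 2301 × 15 = 34515 mm.
Intermediate landings: 5 × 1525 = 7625 mm.
Top and bottom landings: 2 × 1200 = 2400 mm.
Total = 34515 + 7625 + 2400 = 44540 mm.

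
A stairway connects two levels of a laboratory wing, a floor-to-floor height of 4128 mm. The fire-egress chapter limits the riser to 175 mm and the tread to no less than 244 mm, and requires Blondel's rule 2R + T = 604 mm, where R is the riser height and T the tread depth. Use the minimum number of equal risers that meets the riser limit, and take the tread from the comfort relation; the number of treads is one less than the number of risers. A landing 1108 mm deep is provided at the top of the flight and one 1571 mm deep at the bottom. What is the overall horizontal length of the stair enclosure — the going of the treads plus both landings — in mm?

8659 mm

⌈4128/175⌉ = 24 risers.
Riser R = 4128 / 24 = 172 mm, within the 175 mm limit.
Tread T = 604 − 2 × 172 = 260 mm (≥ 244 mm).
Treads = 24 − 1 = 23; going = 23 × 260 = 5980 mm.
Add landings: 5980 + 1108 + 1571 = 8659 mm.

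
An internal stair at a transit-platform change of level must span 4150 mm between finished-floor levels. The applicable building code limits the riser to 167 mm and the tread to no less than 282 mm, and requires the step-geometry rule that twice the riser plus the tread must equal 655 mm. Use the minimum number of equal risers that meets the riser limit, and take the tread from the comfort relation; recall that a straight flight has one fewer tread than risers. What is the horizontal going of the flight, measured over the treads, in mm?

4150 / 167 = 24.85, so 25 risers are needed.
R = 4150 ÷ 25 = 166 mm.
From 2R + T = 655: T = 655 − 332 = 323 mm.
25 risers give 24 treads; going = 24 × 323 = 7752 mm.

7752 mm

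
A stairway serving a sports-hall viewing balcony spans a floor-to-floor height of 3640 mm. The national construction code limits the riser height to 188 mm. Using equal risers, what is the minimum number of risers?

3640 / 188 = 19.36, so 20 risers are needed.

20 risers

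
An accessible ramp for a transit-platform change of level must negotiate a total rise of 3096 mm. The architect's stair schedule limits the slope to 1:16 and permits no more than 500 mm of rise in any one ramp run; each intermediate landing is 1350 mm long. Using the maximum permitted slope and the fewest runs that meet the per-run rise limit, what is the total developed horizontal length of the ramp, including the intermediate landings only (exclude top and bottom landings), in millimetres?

3096 / 500 = 6.192 → round up to 7 ramp runs. That means 6 intermediate landings.
Ramp run (horizontal) at 1:16: 3096 × 16 = 49536 mm.
6 intermediate landings contribute 6 × 1350 = 8100 mm.
Total developed length = 49536 + 8100 = 57636 mm.

57636 mm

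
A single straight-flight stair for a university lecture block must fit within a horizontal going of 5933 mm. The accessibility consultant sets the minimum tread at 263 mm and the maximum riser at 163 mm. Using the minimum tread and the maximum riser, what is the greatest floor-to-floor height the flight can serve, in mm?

Treads that fit: ⌊5933 / 263⌋ = 22.
Risers = treads + 1 = 23.
Maximum height = 23 × 163 = 3749 mm.

3749 mm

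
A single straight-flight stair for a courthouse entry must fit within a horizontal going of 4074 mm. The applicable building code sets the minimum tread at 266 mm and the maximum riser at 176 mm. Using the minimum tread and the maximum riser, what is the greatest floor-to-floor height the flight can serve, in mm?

2816 mm

Treads that fit: ⌊4074 / 266⌋ = 15.
Risers = treads + 1 = 16.
Maximum height = 16 × 176 = 2816 mm.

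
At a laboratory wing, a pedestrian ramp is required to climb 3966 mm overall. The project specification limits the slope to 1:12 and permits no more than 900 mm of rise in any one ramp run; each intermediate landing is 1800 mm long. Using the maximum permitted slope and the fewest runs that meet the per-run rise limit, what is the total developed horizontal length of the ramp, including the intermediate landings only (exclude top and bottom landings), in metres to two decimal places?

3966 / 900 = 4.41, so 5 ramp runs are needed. That means 4 intermediate landings.
Ramp run (horizontal) at 1:12: 3966 × 12 = 47592 mm.
4 intermediate landings contribute 4 × 1800 = 7200 mm.
Total developed length = 47592 + 7200 = 54792 mm.
= 54.79 m.

54.79 m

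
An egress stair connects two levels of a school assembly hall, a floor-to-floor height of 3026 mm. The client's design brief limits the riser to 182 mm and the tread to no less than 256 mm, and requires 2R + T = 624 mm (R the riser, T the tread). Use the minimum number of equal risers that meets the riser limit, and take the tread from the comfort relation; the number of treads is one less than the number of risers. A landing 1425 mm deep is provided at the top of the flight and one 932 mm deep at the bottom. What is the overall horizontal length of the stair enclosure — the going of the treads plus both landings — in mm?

6645 mm

3026 / 182 = 16.626 → round up to 17 risers.
Each riser is 3026/17 = 178 mm (≤ 182 mm).
From 2R + T = 624: T = 624 − 356 = 268 mm.
17 risers give 16 treads; going = 16 × 268 = 4288 mm.
Enclosure = 4288 + 1425 + 932 = 6645 mm.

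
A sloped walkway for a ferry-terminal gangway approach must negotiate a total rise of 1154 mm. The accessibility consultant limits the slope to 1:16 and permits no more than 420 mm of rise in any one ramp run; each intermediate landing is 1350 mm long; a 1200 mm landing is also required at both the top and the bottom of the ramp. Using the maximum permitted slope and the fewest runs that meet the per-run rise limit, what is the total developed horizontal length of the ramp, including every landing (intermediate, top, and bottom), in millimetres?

At most 420 each: 1154/420 = 2.75, giving 3 ramp runs. That means 2 intermediate landings.
Horizontal run for 1154 mm of rise at 1:16 is 1154 × 16 = 18464 mm.
Intermediate landings: 2 × 1350 = 2700 mm.
Top and bottom landings: 2 × 1200 = 2400 mm.
Total = 18464 + 2700 + 2400 = 23564 mm.

23564 mm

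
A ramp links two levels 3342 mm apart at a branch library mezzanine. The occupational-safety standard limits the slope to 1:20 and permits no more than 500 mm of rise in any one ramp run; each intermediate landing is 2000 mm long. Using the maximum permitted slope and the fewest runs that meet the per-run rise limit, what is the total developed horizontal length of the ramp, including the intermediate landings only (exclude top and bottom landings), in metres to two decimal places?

3342 / 500 = 6.684 → round up to 7 ramp runs. That means 6 intermediate landings.
Ramp run (horizontal) at 1:20: 3342 × 20 = 66840 mm.
6 intermediate landings contribute 6 × 2000 = 12000 mm.
Developed length = 66840 + 12000 = 78840 mm.
= 78.84 m.

78.84 m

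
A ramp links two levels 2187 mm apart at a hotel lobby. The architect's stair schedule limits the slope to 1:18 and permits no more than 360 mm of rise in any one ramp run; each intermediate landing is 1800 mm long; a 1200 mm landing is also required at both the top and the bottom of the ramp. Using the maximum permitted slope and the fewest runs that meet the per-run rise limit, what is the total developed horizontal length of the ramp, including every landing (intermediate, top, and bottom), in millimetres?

2187 / 360 = 6.08, so 7 ramp runs are needed. That means 6 intermediate landings.
Ramp run (horizontal) at 1:18: 2187 × 18 = 39366 mm.
Intermediate landings: 6 × 1800 = 10800 mm.
Top and bottom landings: 2 × 1200 = 2400 mm.
Total = 39366 + 10800 + 2400 = 52566 mm.

52566 mm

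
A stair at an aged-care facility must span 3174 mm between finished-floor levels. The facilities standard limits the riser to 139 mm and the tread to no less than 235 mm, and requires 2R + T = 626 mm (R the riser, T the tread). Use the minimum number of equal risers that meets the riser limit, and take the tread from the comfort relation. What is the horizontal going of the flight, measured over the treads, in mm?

7700 mm

At most 139 each: 3174/139 = 22.83, giving 23 risers.
Each riser is 3174/23 = 138 mm (≤ 139 mm).
Tread T = 626 − 2 × 138 = 350 mm (≥ 235 mm).
23 risers give 22 treads; going = 22 × 350 = 7700 mm.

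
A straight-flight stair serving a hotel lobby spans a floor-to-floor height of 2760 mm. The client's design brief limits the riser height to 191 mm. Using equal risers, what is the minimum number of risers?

15 risers

2760 / 191 = 14.450 → round up to 15 risers.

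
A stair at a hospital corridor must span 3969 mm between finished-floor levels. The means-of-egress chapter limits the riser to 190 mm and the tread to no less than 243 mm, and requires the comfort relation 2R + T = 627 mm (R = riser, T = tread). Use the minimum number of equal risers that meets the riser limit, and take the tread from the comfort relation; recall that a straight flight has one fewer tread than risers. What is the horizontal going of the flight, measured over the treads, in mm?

3969 / 190 = 20.889 → round up to 21 risers.
Riser R = 3969 / 21 = 189 mm, within the 190 mm limit.
Tread T = 627 − 2 × 189 = 249 mm (≥ 243 mm).
Treads = 21 − 1 = 20; going = 20 × 249 = 4980 mm.

4980 mm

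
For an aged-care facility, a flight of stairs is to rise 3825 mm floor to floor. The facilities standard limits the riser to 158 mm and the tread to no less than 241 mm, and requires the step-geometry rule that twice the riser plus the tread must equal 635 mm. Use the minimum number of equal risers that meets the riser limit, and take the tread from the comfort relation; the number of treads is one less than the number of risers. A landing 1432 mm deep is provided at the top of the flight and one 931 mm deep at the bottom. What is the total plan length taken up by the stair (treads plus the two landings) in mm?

3825 / 158 = 24.21, so 25 risers are needed.
R = 3825 ÷ 25 = 153 mm.
T = 635 − 2·153 = 329 mm, which satisfies the 241 mm minimum.
Going = (25 − 1) × 329 = 7896 mm.
Add landings: 7896 + 1432 + 931 = 10259 mm.

10259 mm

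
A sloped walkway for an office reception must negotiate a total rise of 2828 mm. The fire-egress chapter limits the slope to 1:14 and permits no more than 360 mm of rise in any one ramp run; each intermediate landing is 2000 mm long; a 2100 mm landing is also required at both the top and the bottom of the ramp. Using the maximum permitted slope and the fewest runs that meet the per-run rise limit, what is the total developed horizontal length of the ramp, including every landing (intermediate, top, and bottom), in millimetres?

⌈2828/360⌉ = 8 ramp runs. That means 7 intermediate landings.
Horizontal run for 2828 mm of rise at 1:14 is 2828 × 14 = 39592 mm.
Intermediate landings: 7 × 2000 = 14000 mm.
Top and bottom landings: 2 × 2100 = 4200 mm.
Total = 39592 + 14000 + 4200 = 57792 mm.

57792 mm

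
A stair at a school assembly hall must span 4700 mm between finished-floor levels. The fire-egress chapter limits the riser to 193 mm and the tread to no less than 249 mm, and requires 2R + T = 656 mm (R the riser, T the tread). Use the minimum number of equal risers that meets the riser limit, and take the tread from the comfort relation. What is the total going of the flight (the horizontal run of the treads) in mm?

6720 mm

4700 / 193 = 24.352 → round up to 25 risers.
Each riser is 4700/25 = 188 mm (≤ 193 mm).
Tread T = 656 − 2 × 188 = 280 mm (≥ 249 mm).
25 risers give 24 treads; going = 24 × 280 = 6720 mm.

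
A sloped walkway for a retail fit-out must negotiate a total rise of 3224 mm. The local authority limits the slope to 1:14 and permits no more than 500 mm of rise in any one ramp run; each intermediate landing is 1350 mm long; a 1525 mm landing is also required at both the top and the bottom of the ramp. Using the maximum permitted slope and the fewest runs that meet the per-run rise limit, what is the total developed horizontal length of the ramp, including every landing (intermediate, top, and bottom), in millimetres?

56286 mm

3224 / 500 = 6.45, so 7 ramp runs are needed. That means 6 intermediate landings.
Horizontal run for 3224 mm of rise at 1:14 is 3224 × 14 = 45136 mm.
6 intermediate landings contribute 6 × 1350 = 8100 mm.
Top and bottom landings: 2 × 1525 = 3050 mm.
Total = 45136 + 8100 + 3050 = 56286 mm.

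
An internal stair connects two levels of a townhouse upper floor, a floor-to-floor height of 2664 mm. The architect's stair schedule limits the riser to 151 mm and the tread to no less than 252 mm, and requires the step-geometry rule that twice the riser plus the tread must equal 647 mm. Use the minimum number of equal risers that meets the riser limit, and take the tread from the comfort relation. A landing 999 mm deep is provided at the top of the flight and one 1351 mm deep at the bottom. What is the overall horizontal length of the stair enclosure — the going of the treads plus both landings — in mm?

8317 mm

⌈2664/151⌉ = 18 risers.
R = 2664 ÷ 18 = 148 mm.
From 2R + T = 647: T = 647 − 296 = 351 mm.
Going = (18 − 1) × 351 = 5967 mm.
Add landings: 5967 + 999 + 1351 = 8317 mm.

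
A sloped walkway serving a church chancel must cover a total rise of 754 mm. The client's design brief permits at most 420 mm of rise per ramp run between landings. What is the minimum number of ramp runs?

2 runs

⌈754/420⌉ = 2 ramp runs.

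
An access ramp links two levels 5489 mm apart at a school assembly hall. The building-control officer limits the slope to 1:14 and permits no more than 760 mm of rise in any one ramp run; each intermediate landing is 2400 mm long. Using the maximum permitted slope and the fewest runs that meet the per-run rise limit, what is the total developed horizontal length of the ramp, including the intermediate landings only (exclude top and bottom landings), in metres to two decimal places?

93.65 m

5489 / 760 = 7.22, so 8 ramp runs are needed. That means 7 intermediate landings.
Horizontal run for 5489 mm of rise at 1:14 is 5489 × 14 = 76846 mm.
Intermediate landings: 7 × 2400 = 16800 mm.
Total developed length = 76846 + 16800 = 93646 mm.
= 93.65 m.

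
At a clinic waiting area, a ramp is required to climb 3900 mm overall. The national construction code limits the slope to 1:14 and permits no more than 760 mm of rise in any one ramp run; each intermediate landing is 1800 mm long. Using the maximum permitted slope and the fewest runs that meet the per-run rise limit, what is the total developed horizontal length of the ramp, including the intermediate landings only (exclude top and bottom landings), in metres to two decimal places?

⌈3900/760⌉ = 6 ramp runs. That means 5 intermediate landings.
Ramp run (horizontal) at 1:14: 3900 × 14 = 54600 mm.
Intermediate landings: 5 × 1800 = 9000 mm.
Total developed length = 54600 + 9000 = 63600 mm.
= 63.60 m.

63.60 m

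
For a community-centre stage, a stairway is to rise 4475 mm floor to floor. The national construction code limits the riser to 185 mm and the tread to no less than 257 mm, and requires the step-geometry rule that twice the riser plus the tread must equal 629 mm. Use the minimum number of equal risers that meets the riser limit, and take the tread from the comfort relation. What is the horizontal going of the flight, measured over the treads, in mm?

6504 mm

At most 185 each: 4475/185 = 24.19, giving 25 risers.
Riser R = 4475 / 25 = 179 mm, within the 185 mm limit.
From 2R + T = 629: T = 629 − 358 = 271 mm.
25 risers give 24 treads; going = 24 × 271 = 6504 mm.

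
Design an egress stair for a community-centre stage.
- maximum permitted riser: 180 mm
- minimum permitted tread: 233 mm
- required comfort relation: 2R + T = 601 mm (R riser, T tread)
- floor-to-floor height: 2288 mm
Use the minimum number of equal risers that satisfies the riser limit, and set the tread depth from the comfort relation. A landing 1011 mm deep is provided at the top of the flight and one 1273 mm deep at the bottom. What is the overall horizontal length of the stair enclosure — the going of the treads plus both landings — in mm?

5272 mm

2288 / 180 = 12.711 → round up to 13 risers.
R = 2288 ÷ 13 = 176 mm.
T = 601 − 2·176 = 249 mm, which satisfies the 233 mm minimum.
13 risers give 12 treads; going = 12 × 249 = 2988 mm.
Add landings: 2988 + 1011 + 1273 = 5272 mm.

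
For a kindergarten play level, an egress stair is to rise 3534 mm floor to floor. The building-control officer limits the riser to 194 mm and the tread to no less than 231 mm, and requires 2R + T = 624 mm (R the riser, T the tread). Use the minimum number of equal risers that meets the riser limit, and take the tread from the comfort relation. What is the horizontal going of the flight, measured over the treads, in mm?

4536 mm

3534 / 194 = 18.216 → round up to 19 risers.
Riser R = 3534 / 19 = 186 mm, within the 194 mm limit.
T = 624 − 2·186 = 252 mm, which satisfies the 231 mm minimum.
Treads = 19 − 1 = 18; going = 18 × 252 = 4536 mm.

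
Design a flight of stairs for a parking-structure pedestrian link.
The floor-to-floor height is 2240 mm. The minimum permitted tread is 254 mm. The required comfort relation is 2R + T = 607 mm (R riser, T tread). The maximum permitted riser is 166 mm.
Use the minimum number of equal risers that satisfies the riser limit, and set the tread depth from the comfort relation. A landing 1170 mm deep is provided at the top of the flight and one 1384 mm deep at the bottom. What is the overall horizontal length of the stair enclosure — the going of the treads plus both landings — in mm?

6285 mm

⌈2240/166⌉ = 14 risers.
Riser R = 2240 / 14 = 160 mm, within the 166 mm limit.
From 2R + T = 607: T = 607 − 320 = 287 mm.
14 risers give 13 treads; going = 13 × 287 = 3731 mm.
Enclosure = 3731 + 1170 + 1384 = 6285 mm.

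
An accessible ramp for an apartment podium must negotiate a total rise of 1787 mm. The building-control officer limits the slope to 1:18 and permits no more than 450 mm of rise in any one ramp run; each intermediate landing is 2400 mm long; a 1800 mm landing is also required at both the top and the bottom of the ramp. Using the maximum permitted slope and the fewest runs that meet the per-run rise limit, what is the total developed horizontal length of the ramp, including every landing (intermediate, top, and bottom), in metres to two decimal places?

1787 / 450 = 3.971 → round up to 4 ramp runs. That means 3 intermediate landings.
Horizontal run for 1787 mm of rise at 1:18 is 1787 × 18 = 32166 mm.
3 intermediate landings contribute 3 × 2400 = 7200 mm.
Top and bottom landings: 2 × 1800 = 3600 mm.
Total = 32166 + 7200 + 3600 = 42966 mm.
= 42.97 m.

42.97 m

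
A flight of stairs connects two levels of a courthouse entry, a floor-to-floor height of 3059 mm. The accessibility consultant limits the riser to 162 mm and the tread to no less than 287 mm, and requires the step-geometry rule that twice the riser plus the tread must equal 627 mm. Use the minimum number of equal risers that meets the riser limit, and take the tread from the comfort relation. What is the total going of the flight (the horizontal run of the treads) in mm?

5490 mm

3059 / 162 = 18.88, so 19 risers are needed.
R = 3059 ÷ 19 = 161 mm.
T = 627 − 2·161 = 305 mm, which satisfies the 287 mm minimum.
Treads = 19 − 1 = 18; going = 18 × 305 = 5490 mm.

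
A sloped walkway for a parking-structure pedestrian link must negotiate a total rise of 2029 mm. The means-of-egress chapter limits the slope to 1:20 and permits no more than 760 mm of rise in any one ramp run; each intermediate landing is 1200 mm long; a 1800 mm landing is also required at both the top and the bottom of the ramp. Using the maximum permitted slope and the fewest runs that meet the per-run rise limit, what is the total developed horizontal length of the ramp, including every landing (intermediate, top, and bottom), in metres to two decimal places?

46.58 m

2029 / 760 = 2.67, so 3 ramp runs are needed. That means 2 intermediate landings.
Ramp run (horizontal) at 1:20: 2029 × 20 = 40580 mm.
2 intermediate landings contribute 2 × 1200 = 2400 mm.
Top and bottom landings: 2 × 1800 = 3600 mm.
Total = 40580 + 2400 + 3600 = 46580 mm.
= 46.58 m.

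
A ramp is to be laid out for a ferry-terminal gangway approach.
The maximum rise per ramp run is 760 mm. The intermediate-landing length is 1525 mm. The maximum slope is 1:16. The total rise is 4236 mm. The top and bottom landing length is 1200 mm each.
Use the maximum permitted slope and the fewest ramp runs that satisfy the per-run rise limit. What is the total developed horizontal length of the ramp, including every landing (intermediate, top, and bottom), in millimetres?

77801 mm

4236 / 760 = 5.57, so 6 ramp runs are needed. That means 5 intermediate landings.
Horizontal run for 4236 mm of rise at 1:16 is 4236 × 16 = 67776 mm.
5 intermediate landings contribute 5 × 1525 = 7625 mm.
Top and bottom landings: 2 × 1200 = 2400 mm.
Total = 67776 + 7625 + 2400 = 77801 mm.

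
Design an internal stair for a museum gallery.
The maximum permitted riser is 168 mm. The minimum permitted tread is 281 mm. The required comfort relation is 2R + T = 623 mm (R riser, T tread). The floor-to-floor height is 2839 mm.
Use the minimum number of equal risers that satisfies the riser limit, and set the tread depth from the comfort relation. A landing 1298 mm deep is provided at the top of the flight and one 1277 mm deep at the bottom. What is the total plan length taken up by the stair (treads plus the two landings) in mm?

7199 mm

2839 / 168 = 16.90, so 17 risers are needed.
Riser R = 2839 / 17 = 167 mm, within the 168 mm limit.
T = 623 − 2·167 = 289 mm, which satisfies the 281 mm minimum.
17 risers give 16 treads; going = 16 × 289 = 4624 mm.
Add landings: 4624 + 1298 + 1277 = 7199 mm.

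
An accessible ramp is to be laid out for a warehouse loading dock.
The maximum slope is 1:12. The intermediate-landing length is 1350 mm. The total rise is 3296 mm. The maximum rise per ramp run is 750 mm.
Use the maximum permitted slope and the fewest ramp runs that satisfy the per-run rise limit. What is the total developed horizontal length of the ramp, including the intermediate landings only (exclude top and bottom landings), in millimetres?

At most 750 each: 3296/750 = 4.39, giving 5 ramp runs. That means 4 intermediate landings.
Horizontal run for 3296 mm of rise at 1:12 is 3296 × 12 = 39552 mm.
4 intermediate landings contribute 4 × 1350 = 5400 mm.
Total developed length = 39552 + 5400 = 44952 mm.

44952 mm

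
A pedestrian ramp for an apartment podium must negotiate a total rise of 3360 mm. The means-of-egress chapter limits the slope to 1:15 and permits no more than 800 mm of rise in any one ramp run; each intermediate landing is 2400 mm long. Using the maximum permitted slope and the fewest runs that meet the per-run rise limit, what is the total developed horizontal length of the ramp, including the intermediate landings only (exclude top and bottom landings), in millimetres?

3360 / 800 = 4.20, so 5 ramp runs are needed. That means 4 intermediate landings.
Horizontal run for 3360 mm of rise at 1:15 is 3360 × 15 = 50400 mm.
Intermediate landings: 4 × 2400 = 9600 mm.
Developed length = 50400 + 9600 = 60000 mm.

60000 mm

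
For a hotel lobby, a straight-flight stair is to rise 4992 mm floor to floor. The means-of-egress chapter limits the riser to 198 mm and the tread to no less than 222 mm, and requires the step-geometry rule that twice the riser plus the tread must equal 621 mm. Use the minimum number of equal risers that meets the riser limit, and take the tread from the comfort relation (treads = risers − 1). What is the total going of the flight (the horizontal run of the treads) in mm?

⌈4992/198⌉ = 26 risers.
Riser R = 4992 / 26 = 192 mm, within the 198 mm limit.
T = 621 − 2·192 = 237 mm, which satisfies the 222 mm minimum.
Going = (26 − 1) × 237 = 5925 mm.

5925 mm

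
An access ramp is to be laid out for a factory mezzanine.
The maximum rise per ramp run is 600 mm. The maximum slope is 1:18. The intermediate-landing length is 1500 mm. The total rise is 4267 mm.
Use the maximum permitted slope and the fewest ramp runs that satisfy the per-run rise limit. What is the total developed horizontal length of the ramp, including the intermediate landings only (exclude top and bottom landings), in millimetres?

4267 / 600 = 7.112 → round up to 8 ramp runs. That means 7 intermediate landings.
Ramp run (horizontal) at 1:18: 4267 × 18 = 76806 mm.
Intermediate landings: 7 × 1500 = 10500 mm.
Developed length = 76806 + 10500 = 87306 mm.

87306 mm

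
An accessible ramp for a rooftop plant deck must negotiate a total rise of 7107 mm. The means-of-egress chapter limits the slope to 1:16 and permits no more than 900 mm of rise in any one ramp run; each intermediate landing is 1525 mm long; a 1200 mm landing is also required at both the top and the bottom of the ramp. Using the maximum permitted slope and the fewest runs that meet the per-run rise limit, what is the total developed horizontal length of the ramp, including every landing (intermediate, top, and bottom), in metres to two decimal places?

⌈7107/900⌉ = 8 ramp runs. That means 7 intermediate landings.
Horizontal run for 7107 mm of rise at 1:16 is 7107 × 16 = 113712 mm.
Intermediate landings: 7 × 1525 = 10675 mm.
Top and bottom landings: 2 × 1200 = 2400 mm.
Total = 113712 + 10675 + 2400 = 126787 mm.
= 126.79 m.

126.79 m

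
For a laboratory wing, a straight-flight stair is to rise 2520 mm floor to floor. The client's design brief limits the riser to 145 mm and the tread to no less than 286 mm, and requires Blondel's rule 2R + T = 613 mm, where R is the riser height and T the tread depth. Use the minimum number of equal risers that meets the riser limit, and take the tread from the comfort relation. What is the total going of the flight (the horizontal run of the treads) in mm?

5661 mm

2520 / 145 = 17.38, so 18 risers are needed.
Each riser is 2520/18 = 140 mm (≤ 145 mm).
From 2R + T = 613: T = 613 − 280 = 333 mm.
Treads = 18 − 1 = 17; going = 17 × 333 = 5661 mm.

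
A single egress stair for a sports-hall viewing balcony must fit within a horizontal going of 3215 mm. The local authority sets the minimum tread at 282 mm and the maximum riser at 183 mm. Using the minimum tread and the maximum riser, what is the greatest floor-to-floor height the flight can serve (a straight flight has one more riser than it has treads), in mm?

2196 mm

3215 / 282 = 11.40, so 11 treads fit.
Risers = treads + 1 = 12.
Maximum height = 12 × 183 = 2196 mm.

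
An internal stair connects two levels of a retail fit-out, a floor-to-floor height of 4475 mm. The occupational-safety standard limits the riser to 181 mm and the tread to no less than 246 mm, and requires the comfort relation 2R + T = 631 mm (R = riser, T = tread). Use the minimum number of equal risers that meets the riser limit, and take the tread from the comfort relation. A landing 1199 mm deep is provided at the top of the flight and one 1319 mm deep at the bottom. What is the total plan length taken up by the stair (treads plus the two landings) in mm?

9070 mm

⌈4475/181⌉ = 25 risers.
Riser R = 4475 / 25 = 179 mm, within the 181 mm limit.
From 2R + T = 631: T = 631 − 358 = 273 mm.
Treads = 25 − 1 = 24; going = 24 × 273 = 6552 mm.
Add landings: 6552 + 1199 + 1319 = 9070 mm.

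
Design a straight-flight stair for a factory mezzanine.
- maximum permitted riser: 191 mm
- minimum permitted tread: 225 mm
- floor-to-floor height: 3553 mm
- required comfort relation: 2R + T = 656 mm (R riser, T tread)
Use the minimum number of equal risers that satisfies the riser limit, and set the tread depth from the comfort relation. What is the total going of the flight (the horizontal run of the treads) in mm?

5076 mm

At most 191 each: 3553/191 = 18.60, giving 19 risers.
Riser R = 3553 / 19 = 187 mm, within the 191 mm limit.
T = 656 − 2·187 = 282 mm, which satisfies the 225 mm minimum.
19 risers give 18 treads; going = 18 × 282 = 5076 mm.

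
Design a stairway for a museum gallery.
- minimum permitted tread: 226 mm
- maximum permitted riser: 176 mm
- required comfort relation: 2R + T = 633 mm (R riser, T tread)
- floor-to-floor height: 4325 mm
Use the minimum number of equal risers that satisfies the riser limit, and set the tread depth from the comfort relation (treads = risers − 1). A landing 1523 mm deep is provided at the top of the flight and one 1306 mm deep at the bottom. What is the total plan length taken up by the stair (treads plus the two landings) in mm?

9717 mm

At most 176 each: 4325/176 = 24.57, giving 25 risers.
R = 4325 ÷ 25 = 173 mm.
T = 633 − 2·173 = 287 mm, which satisfies the 226 mm minimum.
Treads = 25 − 1 = 24; going = 24 × 287 = 6888 mm.
Add landings: 6888 + 1523 + 1306 = 9717 mm.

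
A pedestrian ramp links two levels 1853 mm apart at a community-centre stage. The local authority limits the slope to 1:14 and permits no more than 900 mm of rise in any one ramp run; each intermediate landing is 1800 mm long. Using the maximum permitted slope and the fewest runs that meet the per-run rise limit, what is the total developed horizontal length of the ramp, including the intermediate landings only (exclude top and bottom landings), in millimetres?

1853 / 900 = 2.06, so 3 ramp runs are needed. That means 2 intermediate landings.
Ramp run (horizontal) at 1:14: 1853 × 14 = 25942 mm.
Intermediate landings: 2 × 1800 = 3600 mm.
Developed length = 25942 + 3600 = 29542 mm.

29542 mm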